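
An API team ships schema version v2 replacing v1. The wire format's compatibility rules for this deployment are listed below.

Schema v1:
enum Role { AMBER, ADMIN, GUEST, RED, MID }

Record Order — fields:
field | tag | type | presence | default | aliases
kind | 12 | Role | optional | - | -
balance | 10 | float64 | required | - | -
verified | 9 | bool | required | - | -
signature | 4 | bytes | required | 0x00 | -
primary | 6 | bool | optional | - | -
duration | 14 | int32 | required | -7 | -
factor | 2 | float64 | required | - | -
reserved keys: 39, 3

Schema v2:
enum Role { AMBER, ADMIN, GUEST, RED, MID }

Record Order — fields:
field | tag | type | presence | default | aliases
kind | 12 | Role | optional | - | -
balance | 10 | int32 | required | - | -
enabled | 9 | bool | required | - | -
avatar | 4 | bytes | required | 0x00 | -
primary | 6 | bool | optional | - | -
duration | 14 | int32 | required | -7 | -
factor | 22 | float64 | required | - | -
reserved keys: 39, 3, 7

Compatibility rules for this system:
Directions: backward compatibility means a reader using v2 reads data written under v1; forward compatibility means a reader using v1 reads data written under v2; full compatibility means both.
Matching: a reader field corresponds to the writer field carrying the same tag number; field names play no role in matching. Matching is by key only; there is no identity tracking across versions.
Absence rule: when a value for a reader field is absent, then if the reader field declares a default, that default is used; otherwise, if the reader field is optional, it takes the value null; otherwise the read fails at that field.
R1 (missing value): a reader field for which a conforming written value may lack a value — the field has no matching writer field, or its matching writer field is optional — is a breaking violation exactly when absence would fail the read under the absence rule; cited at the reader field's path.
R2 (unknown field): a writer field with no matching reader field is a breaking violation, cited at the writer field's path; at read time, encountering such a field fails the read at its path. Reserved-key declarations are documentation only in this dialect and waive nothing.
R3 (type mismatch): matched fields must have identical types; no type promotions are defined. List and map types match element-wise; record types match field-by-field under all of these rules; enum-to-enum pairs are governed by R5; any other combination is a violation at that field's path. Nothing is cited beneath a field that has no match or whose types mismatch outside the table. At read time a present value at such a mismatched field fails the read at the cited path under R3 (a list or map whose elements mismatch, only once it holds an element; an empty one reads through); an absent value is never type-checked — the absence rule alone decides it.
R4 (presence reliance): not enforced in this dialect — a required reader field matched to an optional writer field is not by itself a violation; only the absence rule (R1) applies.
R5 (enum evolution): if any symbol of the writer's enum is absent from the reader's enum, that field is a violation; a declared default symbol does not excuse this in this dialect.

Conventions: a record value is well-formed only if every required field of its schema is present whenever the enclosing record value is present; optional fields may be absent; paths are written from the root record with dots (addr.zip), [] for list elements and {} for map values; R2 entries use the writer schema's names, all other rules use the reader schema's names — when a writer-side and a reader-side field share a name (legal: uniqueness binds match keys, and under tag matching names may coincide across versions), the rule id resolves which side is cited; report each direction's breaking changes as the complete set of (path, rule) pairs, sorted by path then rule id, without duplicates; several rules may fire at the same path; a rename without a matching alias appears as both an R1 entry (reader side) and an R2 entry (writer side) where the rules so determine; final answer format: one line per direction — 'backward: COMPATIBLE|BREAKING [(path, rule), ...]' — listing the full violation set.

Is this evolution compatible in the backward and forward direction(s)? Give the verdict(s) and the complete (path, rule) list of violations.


backward: BREAKING [(balance, R3), (factor, R1), (factor, R2)]; forward: BREAKING [(balance, R3), (factor, R1), (factor, R2)]

arrows below run writer -> reader for Order
backward for Order (reader v2, writer v1):
  kind <- kind (Role -> Role, writer optional)
  balance <- balance (float64 -> int32, writer required)
  enabled <- verified (bool -> bool, writer required)
  avatar <- signature (bytes -> bytes, writer required)
  primary <- primary (bool -> bool, writer optional)
  duration <- duration (int32 -> int32, writer required)
  factor: no writer-side match
  writer field factor has no reader counterpart
  violation R3 at balance
  violation R1 at factor
  violation R2 at factor
  => backward verdict for Order: BREAKING, 3 violation(s)
forward for Order (reader v1, writer v2):
  kind <- kind (Role -> Role, writer optional)
  balance <- balance (int32 -> float64, writer required)
  verified <- enabled (bool -> bool, writer required)
  signature <- avatar (bytes -> bytes, writer required)
  primary <- primary (bool -> bool, writer optional)
  duration <- duration (int32 -> int32, writer required)
  factor: no writer-side match
  writer field factor has no reader counterpart
  violation R3 at balance
  violation R1 at factor
  violation R2 at factor
  => forward verdict for Order: BREAKING, 3 violation(s)


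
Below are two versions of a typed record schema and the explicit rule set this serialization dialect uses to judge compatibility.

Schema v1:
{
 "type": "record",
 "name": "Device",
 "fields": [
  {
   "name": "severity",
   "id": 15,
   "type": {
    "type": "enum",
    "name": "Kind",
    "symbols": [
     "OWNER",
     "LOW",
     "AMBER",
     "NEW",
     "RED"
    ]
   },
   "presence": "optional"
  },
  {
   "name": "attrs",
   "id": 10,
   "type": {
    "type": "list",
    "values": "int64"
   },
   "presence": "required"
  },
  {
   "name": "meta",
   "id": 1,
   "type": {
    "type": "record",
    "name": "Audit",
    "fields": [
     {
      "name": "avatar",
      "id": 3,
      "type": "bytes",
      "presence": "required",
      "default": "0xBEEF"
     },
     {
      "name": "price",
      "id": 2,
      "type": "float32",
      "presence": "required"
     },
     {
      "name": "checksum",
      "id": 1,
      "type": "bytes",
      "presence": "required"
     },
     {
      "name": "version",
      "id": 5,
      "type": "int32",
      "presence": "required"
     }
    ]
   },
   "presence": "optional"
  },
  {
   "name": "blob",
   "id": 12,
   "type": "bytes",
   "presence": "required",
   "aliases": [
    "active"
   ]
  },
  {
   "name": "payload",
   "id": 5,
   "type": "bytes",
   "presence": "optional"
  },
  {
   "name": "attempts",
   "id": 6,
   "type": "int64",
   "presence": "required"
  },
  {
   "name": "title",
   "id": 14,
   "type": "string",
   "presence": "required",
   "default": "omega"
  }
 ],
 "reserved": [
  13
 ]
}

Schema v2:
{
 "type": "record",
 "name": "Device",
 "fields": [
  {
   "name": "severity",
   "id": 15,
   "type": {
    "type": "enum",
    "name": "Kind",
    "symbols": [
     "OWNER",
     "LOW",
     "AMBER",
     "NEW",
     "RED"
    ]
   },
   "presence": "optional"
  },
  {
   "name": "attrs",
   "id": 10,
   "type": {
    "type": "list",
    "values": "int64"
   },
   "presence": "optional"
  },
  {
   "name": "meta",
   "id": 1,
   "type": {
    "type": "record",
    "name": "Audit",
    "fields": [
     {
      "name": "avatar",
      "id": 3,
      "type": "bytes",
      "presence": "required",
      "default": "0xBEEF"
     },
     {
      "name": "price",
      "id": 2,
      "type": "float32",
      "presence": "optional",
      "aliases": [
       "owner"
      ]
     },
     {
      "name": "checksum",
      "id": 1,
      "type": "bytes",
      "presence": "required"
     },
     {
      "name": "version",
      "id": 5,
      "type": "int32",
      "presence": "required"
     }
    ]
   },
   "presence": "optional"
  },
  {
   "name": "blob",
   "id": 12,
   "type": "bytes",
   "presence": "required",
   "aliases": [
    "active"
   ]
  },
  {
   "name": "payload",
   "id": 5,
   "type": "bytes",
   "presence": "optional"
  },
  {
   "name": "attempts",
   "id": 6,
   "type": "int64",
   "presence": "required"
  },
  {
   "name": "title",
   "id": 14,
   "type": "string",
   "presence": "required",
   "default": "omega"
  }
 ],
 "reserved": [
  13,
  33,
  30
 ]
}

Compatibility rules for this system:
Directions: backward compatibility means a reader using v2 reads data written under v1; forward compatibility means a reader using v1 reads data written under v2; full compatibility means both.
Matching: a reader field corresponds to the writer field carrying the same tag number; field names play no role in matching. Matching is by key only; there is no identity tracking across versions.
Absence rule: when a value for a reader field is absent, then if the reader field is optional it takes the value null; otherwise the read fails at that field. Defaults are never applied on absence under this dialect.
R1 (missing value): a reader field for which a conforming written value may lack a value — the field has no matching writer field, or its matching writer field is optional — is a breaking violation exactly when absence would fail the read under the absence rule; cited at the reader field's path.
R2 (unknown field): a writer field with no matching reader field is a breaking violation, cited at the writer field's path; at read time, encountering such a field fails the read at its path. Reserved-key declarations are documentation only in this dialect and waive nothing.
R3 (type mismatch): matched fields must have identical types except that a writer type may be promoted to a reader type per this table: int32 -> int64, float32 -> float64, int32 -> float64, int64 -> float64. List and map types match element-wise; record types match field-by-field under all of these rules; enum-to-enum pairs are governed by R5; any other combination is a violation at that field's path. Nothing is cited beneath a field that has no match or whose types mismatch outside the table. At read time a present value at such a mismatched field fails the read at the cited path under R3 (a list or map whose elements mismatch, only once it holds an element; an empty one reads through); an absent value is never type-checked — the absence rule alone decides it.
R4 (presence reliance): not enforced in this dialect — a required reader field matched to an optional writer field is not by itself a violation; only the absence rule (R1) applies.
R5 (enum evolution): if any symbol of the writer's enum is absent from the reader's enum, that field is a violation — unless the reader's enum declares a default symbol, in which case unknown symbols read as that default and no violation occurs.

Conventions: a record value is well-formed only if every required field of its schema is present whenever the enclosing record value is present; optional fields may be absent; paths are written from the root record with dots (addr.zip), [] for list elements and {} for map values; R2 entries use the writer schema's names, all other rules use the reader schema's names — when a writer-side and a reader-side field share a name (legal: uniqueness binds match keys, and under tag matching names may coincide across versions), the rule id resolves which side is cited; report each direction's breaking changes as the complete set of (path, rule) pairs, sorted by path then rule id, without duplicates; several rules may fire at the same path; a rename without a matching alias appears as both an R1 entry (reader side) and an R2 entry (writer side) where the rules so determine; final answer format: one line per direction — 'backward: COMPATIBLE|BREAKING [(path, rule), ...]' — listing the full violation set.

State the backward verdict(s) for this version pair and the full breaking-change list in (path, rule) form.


in Device below, arrows point writer -> reader
checking backward for Device: reader v2 against writer v1:
  severity: paired with writer severity (Kind -> Kind; writer optional)
  attrs: paired with writer attrs (list<int64> -> list<int64>; writer required)
  meta: paired with writer meta (Audit -> Audit; writer optional)
  blob: paired with writer blob (bytes -> bytes; writer required)
  payload: paired with writer payload (bytes -> bytes; writer optional)
  attempts: paired with writer attempts (int64 -> int64; writer required)
  title: paired with writer title (string -> string; writer required)
  meta.avatar: paired with writer meta.avatar (bytes -> bytes; writer required)
  meta.price: paired with writer meta.price (float32 -> float32; writer required)
  meta.checksum: paired with writer meta.checksum (bytes -> bytes; writer required)
  meta.version: paired with writer meta.version (int32 -> int32; writer required)
  => no violations; backward on Device: COMPATIBLE
diffs on Device not affecting the asked answer:
  field attrs in record Device: required changed to optional -> affects forward compatibility only, which is not asked
  field price in record Audit: required changed to optional -> affects forward compatibility only, which is not asked

backward: COMPATIBLE []


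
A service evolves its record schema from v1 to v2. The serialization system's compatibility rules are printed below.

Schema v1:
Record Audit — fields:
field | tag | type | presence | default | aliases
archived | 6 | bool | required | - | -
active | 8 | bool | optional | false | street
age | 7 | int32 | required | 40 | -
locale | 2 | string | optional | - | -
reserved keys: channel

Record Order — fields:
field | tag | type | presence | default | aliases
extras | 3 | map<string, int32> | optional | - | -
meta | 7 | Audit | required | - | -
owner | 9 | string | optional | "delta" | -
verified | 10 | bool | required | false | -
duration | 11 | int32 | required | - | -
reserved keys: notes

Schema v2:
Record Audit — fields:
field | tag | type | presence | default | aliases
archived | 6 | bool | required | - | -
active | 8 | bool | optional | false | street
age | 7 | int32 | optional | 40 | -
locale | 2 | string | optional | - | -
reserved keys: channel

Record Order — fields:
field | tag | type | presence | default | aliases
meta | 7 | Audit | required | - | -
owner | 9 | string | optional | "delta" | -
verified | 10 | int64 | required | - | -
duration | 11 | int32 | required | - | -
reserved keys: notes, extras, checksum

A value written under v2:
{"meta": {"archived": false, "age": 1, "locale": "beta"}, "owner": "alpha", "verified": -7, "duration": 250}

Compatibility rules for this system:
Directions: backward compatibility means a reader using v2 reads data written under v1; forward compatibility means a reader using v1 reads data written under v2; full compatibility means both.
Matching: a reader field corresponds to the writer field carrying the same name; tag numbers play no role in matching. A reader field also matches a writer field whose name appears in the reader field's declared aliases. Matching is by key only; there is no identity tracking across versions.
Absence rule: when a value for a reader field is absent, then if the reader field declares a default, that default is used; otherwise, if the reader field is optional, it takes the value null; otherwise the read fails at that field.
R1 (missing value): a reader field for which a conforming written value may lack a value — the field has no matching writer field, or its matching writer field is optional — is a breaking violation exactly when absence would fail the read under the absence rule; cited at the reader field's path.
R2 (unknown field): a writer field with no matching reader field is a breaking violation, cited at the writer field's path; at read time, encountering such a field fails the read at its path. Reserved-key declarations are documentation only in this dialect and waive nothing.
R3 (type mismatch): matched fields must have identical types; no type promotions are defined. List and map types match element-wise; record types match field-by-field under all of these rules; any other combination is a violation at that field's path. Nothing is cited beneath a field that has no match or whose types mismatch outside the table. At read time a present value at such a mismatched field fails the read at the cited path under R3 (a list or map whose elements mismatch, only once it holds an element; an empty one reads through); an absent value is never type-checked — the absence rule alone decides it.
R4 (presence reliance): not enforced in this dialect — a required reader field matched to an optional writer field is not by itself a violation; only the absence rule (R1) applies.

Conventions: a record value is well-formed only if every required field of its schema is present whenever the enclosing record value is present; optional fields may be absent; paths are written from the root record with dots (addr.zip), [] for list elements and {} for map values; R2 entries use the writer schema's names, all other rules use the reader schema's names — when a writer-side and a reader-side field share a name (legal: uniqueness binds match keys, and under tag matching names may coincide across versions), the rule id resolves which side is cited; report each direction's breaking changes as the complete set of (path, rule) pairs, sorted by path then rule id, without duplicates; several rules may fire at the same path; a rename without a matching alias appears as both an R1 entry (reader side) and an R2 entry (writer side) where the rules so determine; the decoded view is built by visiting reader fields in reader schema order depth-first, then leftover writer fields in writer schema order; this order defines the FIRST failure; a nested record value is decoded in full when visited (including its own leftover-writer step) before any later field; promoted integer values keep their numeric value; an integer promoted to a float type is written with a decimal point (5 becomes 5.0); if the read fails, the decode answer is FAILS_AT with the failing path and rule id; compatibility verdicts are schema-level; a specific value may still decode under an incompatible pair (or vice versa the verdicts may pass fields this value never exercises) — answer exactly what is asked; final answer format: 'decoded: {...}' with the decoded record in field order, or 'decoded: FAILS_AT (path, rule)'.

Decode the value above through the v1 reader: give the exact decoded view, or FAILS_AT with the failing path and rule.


decoded: FAILS_AT (verified, R3)

in Order below, arrows point writer -> reader
decoding the Order value with the v1 reader:
  extras := null (not supplied -> null)
  meta.archived := false
  meta.active := false (no value, default fills)
  meta.age := 1
  meta.locale := "beta"
  owner := "alpha"
  read fails at verified under R3
  => FAILS_AT (verified, R3)
remaining Order differences; none change what is asked:
  removed field extras from record Order (its key "extras" joins the reserved list) -> shifts the Order verdicts, not this decode
  field age in record Audit: required changed to optional -> inert under this dialect — no rule fires on Order and the result does not move


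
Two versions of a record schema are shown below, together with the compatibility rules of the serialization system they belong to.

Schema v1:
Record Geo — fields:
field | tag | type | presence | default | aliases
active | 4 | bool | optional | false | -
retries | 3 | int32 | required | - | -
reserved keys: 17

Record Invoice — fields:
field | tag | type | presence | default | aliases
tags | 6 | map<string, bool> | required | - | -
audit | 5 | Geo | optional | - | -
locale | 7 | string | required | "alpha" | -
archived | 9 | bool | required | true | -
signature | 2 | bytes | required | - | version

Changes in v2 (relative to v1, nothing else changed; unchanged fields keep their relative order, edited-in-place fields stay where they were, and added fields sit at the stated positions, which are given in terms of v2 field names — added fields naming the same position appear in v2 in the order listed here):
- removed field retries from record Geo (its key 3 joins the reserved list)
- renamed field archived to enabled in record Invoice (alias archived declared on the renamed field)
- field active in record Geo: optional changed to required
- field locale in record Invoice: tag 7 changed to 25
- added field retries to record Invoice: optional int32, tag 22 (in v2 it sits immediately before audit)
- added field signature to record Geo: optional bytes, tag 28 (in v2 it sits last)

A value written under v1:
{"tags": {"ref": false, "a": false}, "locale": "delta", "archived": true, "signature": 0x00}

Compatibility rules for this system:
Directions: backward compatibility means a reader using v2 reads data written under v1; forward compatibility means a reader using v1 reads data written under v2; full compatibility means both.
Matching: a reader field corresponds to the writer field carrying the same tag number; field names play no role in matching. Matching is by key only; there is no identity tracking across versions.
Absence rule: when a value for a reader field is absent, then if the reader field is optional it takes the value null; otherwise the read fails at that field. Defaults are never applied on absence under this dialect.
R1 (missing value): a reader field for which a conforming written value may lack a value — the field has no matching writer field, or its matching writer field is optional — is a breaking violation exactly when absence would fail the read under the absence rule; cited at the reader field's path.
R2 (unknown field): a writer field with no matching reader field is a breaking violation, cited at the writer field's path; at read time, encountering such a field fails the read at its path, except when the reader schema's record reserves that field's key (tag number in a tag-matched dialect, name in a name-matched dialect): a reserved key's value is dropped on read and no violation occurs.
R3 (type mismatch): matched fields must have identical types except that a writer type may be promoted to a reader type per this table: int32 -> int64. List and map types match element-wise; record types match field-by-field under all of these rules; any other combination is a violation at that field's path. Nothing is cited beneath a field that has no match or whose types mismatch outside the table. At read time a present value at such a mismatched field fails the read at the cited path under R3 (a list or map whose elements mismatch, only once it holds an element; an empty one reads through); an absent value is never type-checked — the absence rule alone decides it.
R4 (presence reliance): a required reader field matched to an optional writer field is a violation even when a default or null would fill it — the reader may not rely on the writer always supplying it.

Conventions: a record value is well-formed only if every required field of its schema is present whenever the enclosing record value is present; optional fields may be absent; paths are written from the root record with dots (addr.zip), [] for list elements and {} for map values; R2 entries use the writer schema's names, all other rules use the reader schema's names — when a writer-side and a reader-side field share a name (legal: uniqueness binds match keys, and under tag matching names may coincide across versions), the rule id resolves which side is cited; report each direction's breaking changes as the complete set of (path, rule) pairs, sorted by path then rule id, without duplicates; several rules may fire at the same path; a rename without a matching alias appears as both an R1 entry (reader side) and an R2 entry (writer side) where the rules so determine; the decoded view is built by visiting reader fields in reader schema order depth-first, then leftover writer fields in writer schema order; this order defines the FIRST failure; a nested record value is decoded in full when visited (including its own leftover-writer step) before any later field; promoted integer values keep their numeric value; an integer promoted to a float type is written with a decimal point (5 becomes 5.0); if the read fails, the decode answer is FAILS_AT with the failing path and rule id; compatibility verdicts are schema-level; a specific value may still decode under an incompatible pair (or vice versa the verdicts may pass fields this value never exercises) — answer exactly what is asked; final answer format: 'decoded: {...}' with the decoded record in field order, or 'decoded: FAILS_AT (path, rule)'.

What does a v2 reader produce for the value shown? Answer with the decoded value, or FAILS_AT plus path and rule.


the writer's type comes first in each Invoice pair
migrating the Invoice value to v2:
  tags := {"ref": false, "a": false}
  retries := null (missing; optional => null)
  audit := null (missing; optional => null)
  read fails at locale under R1 (no fill)
  => FAILS_AT (locale, R1)
checking off the Invoice differences that do not matter here:
  removed field retries from record Geo (its key 3 joins the reserved list) -> shifts the Invoice verdicts, not this decode
  renamed field archived to enabled in record Invoice (alias archived declared on the renamed field) -> inert under this dialect — no rule fires on Invoice and the result does not move
  field active in record Geo: optional changed to required -> shifts the Invoice verdicts, not this decode
  added field retries to record Invoice: optional int32, tag 22 (in v2 it sits immediately before audit) -> shifts the Invoice verdicts, not this decode
  added field signature to record Geo: optional bytes, tag 28 (in v2 it sits last) -> shifts the Invoice verdicts, not this decode

decoded: FAILS_AT (locale, R1)


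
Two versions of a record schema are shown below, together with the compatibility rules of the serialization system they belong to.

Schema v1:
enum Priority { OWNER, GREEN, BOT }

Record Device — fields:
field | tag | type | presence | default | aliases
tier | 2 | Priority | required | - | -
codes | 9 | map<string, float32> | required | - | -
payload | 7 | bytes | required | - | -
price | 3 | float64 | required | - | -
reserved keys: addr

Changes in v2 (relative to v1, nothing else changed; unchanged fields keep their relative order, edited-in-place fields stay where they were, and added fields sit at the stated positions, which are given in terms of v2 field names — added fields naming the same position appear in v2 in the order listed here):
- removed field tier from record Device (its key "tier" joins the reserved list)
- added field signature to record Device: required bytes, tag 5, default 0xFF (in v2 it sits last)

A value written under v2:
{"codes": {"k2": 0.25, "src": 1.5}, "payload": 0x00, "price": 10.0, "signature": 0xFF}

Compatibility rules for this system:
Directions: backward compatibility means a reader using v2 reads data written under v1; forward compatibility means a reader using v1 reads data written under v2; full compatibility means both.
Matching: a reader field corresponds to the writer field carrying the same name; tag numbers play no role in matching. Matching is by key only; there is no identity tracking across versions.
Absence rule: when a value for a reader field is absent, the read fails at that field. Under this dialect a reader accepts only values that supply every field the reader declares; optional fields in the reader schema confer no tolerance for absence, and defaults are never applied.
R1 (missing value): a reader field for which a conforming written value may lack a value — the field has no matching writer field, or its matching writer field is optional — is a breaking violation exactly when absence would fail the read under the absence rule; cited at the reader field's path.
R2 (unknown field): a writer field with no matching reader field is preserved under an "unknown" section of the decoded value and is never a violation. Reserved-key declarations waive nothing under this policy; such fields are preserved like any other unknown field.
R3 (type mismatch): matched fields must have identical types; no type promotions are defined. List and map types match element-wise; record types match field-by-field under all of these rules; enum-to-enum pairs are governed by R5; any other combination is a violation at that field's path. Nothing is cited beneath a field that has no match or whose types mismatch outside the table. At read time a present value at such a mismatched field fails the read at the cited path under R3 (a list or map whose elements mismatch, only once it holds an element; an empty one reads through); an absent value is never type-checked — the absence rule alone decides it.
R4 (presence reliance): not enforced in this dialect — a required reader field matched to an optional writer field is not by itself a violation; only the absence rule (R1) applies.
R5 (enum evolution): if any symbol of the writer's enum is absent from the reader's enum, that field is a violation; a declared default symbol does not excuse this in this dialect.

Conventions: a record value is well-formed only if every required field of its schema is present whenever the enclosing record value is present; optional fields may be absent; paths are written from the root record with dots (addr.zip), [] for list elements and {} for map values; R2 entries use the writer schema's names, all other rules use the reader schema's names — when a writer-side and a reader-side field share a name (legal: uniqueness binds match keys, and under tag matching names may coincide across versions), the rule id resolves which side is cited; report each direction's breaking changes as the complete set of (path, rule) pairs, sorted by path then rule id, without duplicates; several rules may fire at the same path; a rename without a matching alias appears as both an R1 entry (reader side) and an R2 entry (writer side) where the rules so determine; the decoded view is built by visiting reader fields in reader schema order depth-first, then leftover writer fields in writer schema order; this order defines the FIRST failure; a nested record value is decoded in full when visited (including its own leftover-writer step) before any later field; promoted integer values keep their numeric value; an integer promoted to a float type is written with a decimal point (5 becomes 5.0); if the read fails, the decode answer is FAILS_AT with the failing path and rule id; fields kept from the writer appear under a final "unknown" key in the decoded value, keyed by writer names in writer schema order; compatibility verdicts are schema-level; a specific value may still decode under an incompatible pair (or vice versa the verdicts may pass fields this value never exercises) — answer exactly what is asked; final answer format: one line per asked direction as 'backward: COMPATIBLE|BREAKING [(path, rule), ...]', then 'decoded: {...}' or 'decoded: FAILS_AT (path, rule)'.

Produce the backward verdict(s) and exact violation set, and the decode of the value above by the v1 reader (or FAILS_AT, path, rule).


backward: BREAKING [(signature, R1)]; decoded: FAILS_AT (tier, R1)

arrows below run writer -> reader for Device
backward pass over Device, reader schema v2, writer schema v1:
  writer required, map<string, float32> -> map<string, float32>: reader codes maps from writer codes
  writer required, bytes -> bytes: reader payload maps from writer payload
  writer required, float64 -> float64: reader price maps from writer price
  signature: no writer match
  writer field tier has no reader counterpart
  breaking: (signature, R1)
  => backward verdict for Device: BREAKING, 1 violation(s)
migrating the Device value to v1:
  read fails at tier under R1 (no fill)
  => FAILS_AT (tier, R1)


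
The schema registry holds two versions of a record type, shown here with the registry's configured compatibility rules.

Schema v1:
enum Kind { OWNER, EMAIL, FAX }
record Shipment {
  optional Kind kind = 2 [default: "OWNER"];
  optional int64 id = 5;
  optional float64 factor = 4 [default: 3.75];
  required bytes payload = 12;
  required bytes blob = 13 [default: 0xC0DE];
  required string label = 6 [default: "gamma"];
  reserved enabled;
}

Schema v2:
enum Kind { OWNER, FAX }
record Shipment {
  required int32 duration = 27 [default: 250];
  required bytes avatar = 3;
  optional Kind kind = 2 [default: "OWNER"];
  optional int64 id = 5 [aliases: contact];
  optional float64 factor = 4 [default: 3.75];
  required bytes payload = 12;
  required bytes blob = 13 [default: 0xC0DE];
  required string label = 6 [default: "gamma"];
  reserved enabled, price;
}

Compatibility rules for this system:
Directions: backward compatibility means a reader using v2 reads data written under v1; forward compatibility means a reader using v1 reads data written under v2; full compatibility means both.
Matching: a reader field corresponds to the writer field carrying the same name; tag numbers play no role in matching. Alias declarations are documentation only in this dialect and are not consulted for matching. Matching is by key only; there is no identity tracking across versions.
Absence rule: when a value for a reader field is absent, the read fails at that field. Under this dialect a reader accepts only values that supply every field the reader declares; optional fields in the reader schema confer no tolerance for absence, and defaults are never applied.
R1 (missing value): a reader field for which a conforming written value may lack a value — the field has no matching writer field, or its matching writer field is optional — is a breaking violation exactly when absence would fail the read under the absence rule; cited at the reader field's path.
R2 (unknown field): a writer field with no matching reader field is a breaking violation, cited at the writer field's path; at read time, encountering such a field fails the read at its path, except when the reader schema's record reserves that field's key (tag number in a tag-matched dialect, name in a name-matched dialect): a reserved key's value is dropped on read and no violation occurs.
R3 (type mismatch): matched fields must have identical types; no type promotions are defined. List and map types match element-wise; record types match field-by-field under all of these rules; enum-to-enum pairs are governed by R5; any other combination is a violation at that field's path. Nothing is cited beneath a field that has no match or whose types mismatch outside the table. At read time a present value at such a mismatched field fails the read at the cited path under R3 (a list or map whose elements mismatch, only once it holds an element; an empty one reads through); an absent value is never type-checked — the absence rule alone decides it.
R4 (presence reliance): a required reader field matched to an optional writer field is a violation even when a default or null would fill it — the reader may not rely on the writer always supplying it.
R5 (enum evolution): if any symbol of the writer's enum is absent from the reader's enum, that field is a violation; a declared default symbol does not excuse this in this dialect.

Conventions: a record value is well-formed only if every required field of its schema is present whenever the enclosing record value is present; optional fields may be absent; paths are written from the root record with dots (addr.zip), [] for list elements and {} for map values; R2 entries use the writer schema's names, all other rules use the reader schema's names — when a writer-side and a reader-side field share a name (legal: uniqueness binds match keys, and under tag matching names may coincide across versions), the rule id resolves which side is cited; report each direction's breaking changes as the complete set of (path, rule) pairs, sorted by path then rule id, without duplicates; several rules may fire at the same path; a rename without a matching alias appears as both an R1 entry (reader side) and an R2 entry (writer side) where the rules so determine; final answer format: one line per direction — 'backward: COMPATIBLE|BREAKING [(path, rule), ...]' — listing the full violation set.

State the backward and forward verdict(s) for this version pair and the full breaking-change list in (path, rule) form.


the writer's type comes first in each Shipment pair
backward for Shipment (reader v2, writer v1):
  duration has no writer counterpart
  avatar has no writer counterpart
  Kind -> Kind, writer optional: kind aligns to kind
  int64 -> int64, writer optional: id aligns to id
  float64 -> float64, writer optional: factor aligns to factor
  bytes -> bytes, writer required: payload aligns to payload
  bytes -> bytes, writer required: blob aligns to blob
  string -> string, writer required: label aligns to label
  violation R1 at avatar
  violation R1 at duration
  violation R1 at factor
  violation R1 at id
  violation R1 at kind
  violation R5 at kind
  => backward verdict for Shipment: BREAKING, 6 violation(s)
forward for Shipment (reader v1, writer v2):
  Kind -> Kind, writer optional: kind aligns to kind
  int64 -> int64, writer optional: id aligns to id
  float64 -> float64, writer optional: factor aligns to factor
  bytes -> bytes, writer required: payload aligns to payload
  bytes -> bytes, writer required: blob aligns to blob
  string -> string, writer required: label aligns to label
  duration (writer side), unknown to reader
  avatar (writer side), unknown to reader
  violation R2 at avatar
  violation R2 at duration
  violation R1 at factor
  violation R1 at id
  violation R1 at kind
  => forward verdict for Shipment: BREAKING, 5 violation(s)

backward: BREAKING [(avatar, R1), (duration, R1), (factor, R1), (id, R1), (kind, R1), (kind, R5)]; forward: BREAKING [(avatar, R2), (duration, R2), (factor, R1), (id, R1), (kind, R1)]


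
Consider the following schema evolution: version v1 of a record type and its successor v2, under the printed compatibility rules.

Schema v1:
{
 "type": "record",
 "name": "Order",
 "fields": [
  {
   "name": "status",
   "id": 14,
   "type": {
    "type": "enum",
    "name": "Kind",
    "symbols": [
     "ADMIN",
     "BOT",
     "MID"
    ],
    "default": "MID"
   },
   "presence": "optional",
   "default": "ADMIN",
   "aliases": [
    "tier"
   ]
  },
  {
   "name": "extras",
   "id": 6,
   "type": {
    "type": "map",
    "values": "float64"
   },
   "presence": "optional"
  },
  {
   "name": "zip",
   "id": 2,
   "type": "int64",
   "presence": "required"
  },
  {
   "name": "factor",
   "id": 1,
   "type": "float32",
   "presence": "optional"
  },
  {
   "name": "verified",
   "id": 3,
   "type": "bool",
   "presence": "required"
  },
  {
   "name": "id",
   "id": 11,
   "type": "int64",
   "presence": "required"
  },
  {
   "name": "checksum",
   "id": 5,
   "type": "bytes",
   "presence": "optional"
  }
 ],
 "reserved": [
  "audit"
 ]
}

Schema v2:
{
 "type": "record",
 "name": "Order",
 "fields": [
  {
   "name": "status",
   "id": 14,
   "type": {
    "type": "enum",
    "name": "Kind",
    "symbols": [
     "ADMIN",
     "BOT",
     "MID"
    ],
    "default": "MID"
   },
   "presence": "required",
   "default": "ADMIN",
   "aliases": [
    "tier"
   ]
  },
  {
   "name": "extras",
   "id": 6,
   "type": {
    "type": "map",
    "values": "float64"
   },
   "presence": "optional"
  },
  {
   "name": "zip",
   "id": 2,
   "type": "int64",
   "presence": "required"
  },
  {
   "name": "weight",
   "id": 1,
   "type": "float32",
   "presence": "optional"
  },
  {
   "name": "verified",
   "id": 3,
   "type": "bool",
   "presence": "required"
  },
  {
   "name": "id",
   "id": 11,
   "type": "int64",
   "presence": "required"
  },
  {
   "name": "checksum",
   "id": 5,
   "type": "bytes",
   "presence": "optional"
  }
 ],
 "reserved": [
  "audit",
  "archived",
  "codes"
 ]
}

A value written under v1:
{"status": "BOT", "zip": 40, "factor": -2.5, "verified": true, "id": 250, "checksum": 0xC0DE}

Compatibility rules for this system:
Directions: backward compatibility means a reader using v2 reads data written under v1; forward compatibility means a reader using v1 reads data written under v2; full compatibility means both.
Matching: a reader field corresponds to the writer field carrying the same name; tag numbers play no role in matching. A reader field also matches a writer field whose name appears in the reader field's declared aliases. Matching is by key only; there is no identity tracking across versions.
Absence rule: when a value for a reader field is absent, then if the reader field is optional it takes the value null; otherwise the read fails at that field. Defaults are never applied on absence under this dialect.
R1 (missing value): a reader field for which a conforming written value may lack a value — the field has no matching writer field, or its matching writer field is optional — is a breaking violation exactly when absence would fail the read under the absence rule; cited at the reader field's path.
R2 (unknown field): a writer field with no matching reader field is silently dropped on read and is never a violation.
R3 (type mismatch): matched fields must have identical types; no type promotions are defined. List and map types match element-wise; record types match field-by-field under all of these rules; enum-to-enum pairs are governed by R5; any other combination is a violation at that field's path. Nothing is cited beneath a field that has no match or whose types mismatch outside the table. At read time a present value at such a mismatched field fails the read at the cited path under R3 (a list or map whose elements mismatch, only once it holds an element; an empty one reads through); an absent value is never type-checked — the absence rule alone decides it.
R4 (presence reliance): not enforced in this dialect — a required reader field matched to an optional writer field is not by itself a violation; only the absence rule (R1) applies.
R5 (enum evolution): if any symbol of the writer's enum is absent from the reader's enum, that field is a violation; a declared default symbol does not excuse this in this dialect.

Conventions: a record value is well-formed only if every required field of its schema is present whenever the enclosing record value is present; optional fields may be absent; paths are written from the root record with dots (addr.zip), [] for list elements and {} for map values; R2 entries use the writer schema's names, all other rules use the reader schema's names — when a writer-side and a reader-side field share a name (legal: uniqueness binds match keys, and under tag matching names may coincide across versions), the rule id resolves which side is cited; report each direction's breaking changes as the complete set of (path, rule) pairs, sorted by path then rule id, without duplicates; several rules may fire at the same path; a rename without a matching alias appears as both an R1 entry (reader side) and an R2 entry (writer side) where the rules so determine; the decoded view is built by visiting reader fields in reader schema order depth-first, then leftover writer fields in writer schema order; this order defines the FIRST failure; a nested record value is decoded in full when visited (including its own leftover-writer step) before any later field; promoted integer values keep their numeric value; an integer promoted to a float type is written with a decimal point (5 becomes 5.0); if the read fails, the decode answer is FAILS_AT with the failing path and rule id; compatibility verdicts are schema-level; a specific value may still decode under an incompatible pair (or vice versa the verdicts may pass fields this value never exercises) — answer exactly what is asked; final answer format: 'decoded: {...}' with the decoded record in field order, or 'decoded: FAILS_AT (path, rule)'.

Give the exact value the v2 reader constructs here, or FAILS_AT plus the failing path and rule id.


each type pair in Order: writer, then reader
decoding the Order value with the v2 reader:
  status := "BOT"
  extras := null (not supplied -> null)
  zip := 40
  weight := null (not supplied -> null)
  verified := true
  id := 250
  checksum := 0xC0DE
  writer factor: unmatched, discarded
  => decoded: {"status": "BOT", "extras": null, "zip": 40, "weight": null, "verified": true, "id": 250, "checksum": 0xC0DE}
diffs on Order not affecting the asked answer:
  field status in record Order: optional changed to required -> matters for Order compatibility verdicts, not for this value's decode

decoded: {"status": "BOT", "extras": null, "zip": 40, "weight": null, "verified": true, "id": 250, "checksum": 0xC0DE}
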